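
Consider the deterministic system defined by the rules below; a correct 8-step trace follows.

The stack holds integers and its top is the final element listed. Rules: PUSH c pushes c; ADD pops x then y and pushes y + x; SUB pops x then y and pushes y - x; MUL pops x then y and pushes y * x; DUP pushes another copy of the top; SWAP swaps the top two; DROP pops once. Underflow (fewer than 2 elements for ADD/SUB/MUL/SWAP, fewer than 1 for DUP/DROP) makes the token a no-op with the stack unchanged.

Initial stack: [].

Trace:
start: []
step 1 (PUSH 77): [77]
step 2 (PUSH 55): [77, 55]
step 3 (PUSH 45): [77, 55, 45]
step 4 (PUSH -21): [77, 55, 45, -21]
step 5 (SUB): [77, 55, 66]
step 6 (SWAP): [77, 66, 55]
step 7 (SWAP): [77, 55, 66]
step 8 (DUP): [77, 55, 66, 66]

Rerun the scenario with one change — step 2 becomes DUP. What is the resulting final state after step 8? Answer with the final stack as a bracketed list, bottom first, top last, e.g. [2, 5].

(re-executing from step 2 with the substitution; state before step 2: [77])
step 2 (DUP): [77, 77]
step 3 (PUSH 45): [77, 77, 45]
step 4 (PUSH -21): [77, 77, 45, -21]
step 5 (SUB): [77, 77, 66]
step 6 (SWAP): [77, 66, 77]
step 7 (SWAP): [77, 77, 66]
step 8 (DUP): [77, 77, 66, 66]

[77, 77, 66, 66]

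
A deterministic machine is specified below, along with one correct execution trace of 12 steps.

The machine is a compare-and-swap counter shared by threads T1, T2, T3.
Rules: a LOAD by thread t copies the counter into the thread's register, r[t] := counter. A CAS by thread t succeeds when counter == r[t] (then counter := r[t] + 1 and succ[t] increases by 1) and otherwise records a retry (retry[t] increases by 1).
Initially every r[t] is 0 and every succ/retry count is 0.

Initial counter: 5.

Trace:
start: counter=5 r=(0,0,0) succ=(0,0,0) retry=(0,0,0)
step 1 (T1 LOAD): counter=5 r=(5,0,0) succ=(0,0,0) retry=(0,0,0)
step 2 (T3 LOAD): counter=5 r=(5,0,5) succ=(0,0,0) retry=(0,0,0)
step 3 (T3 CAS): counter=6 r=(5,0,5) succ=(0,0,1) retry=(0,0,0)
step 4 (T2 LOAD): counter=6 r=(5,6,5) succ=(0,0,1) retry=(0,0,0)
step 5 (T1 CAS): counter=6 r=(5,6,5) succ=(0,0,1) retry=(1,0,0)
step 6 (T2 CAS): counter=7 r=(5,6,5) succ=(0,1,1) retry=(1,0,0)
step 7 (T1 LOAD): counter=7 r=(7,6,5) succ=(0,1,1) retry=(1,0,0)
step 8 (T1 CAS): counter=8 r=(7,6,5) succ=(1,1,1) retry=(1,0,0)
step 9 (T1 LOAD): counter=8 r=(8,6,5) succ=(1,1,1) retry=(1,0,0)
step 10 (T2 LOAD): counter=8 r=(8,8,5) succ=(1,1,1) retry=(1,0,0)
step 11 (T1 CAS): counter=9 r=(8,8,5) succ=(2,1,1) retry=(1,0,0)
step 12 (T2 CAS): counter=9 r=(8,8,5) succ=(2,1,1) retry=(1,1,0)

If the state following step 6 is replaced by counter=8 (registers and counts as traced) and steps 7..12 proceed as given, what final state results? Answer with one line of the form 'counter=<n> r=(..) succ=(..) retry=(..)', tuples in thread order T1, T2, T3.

state after step 6 := counter=8 r=(5,6,5) succ=(0,1,1) retry=(1,0,0)
step 7 (T1 LOAD): counter=8 r=(8,6,5) succ=(0,1,1) retry=(1,0,0)
step 8 (T1 CAS): counter=9 r=(8,6,5) succ=(1,1,1) retry=(1,0,0)
step 9 (T1 LOAD): counter=9 r=(9,6,5) succ=(1,1,1) retry=(1,0,0)
step 10 (T2 LOAD): counter=9 r=(9,9,5) succ=(1,1,1) retry=(1,0,0)
step 11 (T1 CAS): counter=10 r=(9,9,5) succ=(2,1,1) retry=(1,0,0)
step 12 (T2 CAS): counter=10 r=(9,9,5) succ=(2,1,1) retry=(1,1,0)

counter=10 r=(9,9,5) succ=(2,1,1) retry=(1,1,0)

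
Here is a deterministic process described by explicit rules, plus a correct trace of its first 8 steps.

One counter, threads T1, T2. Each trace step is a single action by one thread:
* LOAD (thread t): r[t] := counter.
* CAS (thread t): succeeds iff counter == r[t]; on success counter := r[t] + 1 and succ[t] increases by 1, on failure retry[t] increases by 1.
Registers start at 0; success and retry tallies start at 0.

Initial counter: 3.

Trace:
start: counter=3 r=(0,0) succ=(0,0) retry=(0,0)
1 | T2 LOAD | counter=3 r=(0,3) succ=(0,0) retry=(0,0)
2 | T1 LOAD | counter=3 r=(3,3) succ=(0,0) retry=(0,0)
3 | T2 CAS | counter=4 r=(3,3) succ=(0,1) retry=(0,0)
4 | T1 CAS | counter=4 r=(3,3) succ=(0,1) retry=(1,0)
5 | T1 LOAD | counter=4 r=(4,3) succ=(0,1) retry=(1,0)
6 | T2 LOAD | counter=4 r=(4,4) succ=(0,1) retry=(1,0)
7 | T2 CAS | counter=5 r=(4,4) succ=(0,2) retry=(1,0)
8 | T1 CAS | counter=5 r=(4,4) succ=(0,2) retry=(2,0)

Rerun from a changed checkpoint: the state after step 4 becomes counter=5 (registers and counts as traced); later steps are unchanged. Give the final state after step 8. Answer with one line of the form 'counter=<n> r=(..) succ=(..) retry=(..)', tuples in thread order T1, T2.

state after step 4 := counter=5 r=(3,3) succ=(0,1) retry=(1,0)
5 | T1 LOAD | counter=5 r=(5,3) succ=(0,1) retry=(1,0)
6 | T2 LOAD | counter=5 r=(5,5) succ=(0,1) retry=(1,0)
7 | T2 CAS | counter=6 r=(5,5) succ=(0,2) retry=(1,0)
8 | T1 CAS | counter=6 r=(5,5) succ=(0,2) retry=(2,0)

counter=6 r=(5,5) succ=(0,2) retry=(2,0)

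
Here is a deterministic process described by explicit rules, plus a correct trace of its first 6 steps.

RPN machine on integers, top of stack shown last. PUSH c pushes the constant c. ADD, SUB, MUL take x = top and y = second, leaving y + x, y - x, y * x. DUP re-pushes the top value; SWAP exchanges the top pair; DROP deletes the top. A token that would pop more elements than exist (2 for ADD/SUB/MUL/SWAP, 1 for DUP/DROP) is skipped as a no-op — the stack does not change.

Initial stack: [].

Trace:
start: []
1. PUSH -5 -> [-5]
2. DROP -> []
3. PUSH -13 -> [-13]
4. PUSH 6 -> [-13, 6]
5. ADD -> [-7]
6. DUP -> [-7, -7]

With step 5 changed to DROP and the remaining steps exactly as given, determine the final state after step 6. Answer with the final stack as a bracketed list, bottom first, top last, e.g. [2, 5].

(re-executing from step 5 with the substitution; state before step 5: [-13, 6])
5. DROP -> [-13]
6. DUP -> [-13, -13]

[-13, -13]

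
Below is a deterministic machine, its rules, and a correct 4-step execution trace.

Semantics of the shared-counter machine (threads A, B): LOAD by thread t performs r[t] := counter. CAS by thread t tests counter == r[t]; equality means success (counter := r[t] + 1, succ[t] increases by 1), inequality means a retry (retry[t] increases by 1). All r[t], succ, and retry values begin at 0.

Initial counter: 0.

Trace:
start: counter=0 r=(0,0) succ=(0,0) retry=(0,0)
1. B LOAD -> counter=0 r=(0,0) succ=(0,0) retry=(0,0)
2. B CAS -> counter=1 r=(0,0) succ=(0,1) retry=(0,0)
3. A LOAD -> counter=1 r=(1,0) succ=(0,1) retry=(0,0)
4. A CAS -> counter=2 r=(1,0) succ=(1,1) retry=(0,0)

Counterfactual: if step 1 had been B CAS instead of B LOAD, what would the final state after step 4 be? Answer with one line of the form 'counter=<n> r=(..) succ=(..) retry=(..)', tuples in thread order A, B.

(re-executing from step 1 with the substitution; state before step 1: counter=0 r=(0,0) succ=(0,0) retry=(0,0))
1. B CAS -> counter=1 r=(0,0) succ=(0,1) retry=(0,0)
2. B CAS -> counter=1 r=(0,0) succ=(0,1) retry=(0,1)
3. A LOAD -> counter=1 r=(1,0) succ=(0,1) retry=(0,1)
4. A CAS -> counter=2 r=(1,0) succ=(1,1) retry=(0,1)

counter=2 r=(1,0) succ=(1,1) retry=(0,1)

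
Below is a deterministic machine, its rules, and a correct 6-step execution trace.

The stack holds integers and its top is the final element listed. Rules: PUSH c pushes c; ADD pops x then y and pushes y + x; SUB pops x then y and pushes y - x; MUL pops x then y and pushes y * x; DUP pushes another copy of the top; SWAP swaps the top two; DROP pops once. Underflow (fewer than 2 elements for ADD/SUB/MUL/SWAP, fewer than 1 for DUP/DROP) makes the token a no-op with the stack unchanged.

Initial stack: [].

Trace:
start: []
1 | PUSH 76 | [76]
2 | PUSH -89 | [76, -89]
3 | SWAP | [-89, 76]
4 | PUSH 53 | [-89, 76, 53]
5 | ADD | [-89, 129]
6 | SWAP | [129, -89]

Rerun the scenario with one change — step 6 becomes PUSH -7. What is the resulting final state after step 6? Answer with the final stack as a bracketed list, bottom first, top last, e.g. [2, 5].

(re-executing from step 6 with the substitution; state before step 6: [-89, 129])
6 | PUSH -7 | [-89, 129, -7]

[-89, 129, -7]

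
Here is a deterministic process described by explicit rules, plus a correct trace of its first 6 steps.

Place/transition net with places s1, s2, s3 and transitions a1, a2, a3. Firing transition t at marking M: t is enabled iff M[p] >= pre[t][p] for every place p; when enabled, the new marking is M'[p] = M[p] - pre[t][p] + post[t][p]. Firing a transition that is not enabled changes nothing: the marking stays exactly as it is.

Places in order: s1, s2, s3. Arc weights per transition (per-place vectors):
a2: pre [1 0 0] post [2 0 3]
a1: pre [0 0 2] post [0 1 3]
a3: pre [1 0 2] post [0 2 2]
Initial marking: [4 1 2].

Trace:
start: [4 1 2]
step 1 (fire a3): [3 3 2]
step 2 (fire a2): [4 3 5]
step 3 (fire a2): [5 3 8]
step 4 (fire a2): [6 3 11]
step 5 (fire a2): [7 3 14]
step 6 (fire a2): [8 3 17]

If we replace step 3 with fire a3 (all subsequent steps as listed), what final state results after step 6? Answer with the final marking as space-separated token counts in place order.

6 5 14

(re-executing from step 3 with the substitution; state before step 3: [4 3 5])
step 3 (fire a3): [3 5 5]
step 4 (fire a2): [4 5 8]
step 5 (fire a2): [5 5 11]
step 6 (fire a2): [6 5 14]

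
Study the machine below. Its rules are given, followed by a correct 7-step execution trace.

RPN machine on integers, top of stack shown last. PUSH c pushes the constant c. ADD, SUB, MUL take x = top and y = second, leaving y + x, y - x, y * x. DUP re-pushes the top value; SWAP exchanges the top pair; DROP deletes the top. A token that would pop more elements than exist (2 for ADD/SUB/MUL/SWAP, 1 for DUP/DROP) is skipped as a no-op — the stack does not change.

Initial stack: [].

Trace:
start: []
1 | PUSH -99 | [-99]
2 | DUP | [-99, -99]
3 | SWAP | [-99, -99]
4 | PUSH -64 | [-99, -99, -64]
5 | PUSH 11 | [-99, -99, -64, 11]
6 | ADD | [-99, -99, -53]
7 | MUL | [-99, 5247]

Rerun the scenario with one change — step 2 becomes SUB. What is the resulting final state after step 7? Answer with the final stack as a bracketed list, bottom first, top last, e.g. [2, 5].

(re-executing from step 2 with the substitution; state before step 2: [-99])
2 | SUB | [-99]
3 | SWAP | [-99]
4 | PUSH -64 | [-99, -64]
5 | PUSH 11 | [-99, -64, 11]
6 | ADD | [-99, -53]
7 | MUL | [5247]

[5247]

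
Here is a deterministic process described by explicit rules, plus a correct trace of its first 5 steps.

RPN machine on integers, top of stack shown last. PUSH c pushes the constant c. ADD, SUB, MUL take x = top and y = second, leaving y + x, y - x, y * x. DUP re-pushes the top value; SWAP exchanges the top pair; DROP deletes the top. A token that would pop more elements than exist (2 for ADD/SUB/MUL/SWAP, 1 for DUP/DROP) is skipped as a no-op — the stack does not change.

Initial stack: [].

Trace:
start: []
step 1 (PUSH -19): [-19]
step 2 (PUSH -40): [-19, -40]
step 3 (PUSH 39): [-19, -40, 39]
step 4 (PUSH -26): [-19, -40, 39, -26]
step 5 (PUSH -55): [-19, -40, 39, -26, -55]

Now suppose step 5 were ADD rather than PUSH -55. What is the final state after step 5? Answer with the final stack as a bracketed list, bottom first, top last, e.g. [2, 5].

(re-executing from step 5 with the substitution; state before step 5: [-19, -40, 39, -26])
step 5 (ADD): [-19, -40, 13]

[-19, -40, 13]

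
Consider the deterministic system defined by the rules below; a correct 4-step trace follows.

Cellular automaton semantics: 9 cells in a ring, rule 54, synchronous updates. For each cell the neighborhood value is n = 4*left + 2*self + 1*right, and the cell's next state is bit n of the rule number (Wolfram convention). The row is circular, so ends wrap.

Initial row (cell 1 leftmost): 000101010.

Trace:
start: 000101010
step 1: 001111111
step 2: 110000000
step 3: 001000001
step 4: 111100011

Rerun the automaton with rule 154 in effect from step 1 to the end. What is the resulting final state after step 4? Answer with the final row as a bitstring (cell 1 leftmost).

(re-executing steps 1..4 under rule 154; state before step 1: 000101010)
step 1: 001000001
step 2: 110100010
step 3: 100010100
step 4: 010100011

010100011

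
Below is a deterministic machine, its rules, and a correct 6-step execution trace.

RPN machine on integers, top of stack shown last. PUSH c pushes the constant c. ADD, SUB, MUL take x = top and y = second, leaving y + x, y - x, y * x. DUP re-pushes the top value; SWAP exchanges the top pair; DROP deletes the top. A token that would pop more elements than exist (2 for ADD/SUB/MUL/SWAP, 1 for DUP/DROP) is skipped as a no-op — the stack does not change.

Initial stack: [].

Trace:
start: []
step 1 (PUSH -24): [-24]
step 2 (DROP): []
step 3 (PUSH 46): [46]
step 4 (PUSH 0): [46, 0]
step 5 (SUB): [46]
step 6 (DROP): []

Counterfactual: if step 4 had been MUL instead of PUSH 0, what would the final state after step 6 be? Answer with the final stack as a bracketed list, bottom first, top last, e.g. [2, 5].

(re-executing from step 4 with the substitution; state before step 4: [46])
step 4 (MUL): [46]
step 5 (SUB): [46]
step 6 (DROP): []

[]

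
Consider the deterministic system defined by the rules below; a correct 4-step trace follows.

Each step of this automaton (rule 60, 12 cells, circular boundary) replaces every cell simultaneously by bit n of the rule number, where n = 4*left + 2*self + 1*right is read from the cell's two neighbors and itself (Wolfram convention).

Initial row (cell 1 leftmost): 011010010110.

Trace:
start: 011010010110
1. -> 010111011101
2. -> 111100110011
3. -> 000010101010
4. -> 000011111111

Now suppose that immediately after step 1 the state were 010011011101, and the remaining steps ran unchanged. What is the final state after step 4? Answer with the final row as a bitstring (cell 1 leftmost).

state after step 1 := 010011011101
2. -> 111010110011
3. -> 000111101010
4. -> 000100011111

000100011111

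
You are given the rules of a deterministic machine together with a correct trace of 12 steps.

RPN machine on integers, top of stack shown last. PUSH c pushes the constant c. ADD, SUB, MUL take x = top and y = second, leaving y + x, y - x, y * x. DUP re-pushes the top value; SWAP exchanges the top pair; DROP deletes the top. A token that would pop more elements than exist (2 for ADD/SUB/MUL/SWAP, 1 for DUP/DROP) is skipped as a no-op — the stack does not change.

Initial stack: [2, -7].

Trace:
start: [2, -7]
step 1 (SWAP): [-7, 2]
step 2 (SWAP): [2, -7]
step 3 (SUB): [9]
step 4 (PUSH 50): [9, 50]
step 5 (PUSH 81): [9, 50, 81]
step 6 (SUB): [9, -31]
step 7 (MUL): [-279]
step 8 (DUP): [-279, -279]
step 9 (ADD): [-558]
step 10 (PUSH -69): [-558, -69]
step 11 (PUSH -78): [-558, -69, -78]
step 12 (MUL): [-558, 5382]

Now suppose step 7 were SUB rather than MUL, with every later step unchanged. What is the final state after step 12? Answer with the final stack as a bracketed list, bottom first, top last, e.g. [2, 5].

[80, 5382]

(re-executing from step 7 with the substitution; state before step 7: [9, -31])
step 7 (SUB): [40]
step 8 (DUP): [40, 40]
step 9 (ADD): [80]
step 10 (PUSH -69): [80, -69]
step 11 (PUSH -78): [80, -69, -78]
step 12 (MUL): [80, 5382]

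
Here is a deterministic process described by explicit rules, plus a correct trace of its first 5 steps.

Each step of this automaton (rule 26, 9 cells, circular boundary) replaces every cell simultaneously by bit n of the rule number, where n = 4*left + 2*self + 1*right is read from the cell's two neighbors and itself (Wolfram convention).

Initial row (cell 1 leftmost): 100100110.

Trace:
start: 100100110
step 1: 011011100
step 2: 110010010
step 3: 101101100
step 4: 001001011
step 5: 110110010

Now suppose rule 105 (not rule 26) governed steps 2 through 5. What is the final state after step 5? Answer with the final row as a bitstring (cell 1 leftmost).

(re-executing steps 2..5 under rule 105; state before step 2: 011011100)
step 2: 011110101
step 3: 110011010
step 4: 110011101
step 5: 010010111

010010111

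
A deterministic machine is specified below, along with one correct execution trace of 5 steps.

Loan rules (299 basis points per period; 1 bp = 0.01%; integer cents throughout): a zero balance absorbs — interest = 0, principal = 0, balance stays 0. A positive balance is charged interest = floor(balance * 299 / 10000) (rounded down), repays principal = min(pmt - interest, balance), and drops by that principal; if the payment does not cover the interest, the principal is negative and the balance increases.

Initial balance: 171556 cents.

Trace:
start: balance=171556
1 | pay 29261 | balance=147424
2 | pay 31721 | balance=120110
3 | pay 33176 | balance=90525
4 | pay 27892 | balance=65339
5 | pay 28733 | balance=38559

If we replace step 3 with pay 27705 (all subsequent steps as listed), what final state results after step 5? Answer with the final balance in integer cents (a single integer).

(re-executing from step 3 with the substitution; state before step 3: balance=120110)
3 | pay 27705 | balance=95996
4 | pay 27892 | balance=70974
5 | pay 28733 | balance=44363

44363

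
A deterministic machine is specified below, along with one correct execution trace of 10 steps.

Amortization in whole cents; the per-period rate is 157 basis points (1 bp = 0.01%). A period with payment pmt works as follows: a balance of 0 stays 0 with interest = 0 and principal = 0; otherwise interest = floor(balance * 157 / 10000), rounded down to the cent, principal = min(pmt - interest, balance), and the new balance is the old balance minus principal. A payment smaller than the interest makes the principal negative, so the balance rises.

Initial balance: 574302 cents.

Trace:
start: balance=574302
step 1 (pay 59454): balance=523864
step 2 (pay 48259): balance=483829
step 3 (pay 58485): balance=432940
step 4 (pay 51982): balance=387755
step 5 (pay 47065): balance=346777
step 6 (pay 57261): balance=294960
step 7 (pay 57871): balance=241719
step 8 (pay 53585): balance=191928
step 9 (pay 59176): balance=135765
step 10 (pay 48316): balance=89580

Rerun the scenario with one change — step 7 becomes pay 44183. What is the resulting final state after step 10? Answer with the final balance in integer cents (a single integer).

(re-executing from step 7 with the substitution; state before step 7: balance=294960)
step 7 (pay 44183): balance=255407
step 8 (pay 53585): balance=205831
step 9 (pay 59176): balance=149886
step 10 (pay 48316): balance=103923

103923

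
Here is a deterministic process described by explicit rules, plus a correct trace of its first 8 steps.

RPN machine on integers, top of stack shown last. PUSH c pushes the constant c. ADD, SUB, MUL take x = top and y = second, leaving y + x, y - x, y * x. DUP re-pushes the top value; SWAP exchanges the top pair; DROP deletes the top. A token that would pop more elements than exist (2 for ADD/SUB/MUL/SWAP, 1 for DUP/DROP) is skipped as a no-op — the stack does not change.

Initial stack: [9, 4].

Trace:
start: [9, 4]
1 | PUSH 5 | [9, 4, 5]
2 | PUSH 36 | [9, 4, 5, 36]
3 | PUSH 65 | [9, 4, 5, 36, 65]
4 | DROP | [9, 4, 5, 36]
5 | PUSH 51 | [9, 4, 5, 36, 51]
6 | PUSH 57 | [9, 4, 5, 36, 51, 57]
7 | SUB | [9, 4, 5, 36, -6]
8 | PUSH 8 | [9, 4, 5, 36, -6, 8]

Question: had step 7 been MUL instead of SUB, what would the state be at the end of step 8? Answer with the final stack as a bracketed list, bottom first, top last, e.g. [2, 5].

(re-executing from step 7 with the substitution; state before step 7: [9, 4, 5, 36, 51, 57])
7 | MUL | [9, 4, 5, 36, 2907]
8 | PUSH 8 | [9, 4, 5, 36, 2907, 8]

[9, 4, 5, 36, 2907, 8]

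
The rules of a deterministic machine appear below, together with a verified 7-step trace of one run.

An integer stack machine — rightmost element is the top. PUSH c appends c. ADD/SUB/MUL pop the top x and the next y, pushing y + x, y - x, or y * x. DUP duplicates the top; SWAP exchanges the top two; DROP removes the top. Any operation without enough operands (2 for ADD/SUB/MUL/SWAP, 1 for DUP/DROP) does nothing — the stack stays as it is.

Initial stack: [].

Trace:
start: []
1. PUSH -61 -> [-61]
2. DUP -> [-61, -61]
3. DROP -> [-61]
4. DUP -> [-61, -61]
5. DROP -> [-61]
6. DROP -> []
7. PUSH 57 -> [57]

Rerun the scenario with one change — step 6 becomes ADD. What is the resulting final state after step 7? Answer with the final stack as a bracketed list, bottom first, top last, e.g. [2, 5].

[-61, 57]

(re-executing from step 6 with the substitution; state before step 6: [-61])
6. ADD -> [-61]
7. PUSH 57 -> [-61, 57]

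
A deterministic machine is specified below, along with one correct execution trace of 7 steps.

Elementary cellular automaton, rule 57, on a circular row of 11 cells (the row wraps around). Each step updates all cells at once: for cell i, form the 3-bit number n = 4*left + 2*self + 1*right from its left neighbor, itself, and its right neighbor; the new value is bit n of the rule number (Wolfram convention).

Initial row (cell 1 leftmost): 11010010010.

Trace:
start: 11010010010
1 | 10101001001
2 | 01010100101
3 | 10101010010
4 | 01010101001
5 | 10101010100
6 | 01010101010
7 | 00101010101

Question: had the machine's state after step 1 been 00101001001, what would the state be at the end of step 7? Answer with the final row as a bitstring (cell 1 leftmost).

state after step 1 := 00101001001
2 | 10010100100
3 | 01001010010
4 | 00100101001
5 | 10010010100
6 | 01001001010
7 | 00100100101

00100100101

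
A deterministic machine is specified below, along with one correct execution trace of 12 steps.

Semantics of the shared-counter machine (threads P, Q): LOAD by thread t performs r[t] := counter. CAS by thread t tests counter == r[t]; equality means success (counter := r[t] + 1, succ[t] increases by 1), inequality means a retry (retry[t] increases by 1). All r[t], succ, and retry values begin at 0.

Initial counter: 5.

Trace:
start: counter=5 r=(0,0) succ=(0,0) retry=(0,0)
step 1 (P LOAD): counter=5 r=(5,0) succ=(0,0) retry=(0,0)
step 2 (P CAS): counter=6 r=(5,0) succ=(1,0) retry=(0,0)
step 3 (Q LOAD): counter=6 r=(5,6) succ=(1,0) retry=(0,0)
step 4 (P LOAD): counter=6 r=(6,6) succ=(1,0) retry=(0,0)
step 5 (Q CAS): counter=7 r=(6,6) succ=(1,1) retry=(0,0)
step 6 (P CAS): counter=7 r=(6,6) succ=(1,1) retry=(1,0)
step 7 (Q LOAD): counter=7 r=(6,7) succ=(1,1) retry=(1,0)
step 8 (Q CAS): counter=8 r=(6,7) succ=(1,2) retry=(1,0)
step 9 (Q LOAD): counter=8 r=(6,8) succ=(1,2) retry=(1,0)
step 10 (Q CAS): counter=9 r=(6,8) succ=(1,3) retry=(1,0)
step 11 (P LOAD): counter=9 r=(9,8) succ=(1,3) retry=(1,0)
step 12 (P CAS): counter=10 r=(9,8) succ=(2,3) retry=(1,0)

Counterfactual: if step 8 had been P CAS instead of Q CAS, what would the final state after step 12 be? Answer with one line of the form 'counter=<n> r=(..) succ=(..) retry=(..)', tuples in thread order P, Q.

counter=9 r=(8,7) succ=(2,2) retry=(2,0)

(re-executing from step 8 with the substitution; state before step 8: counter=7 r=(6,7) succ=(1,1) retry=(1,0))
step 8 (P CAS): counter=7 r=(6,7) succ=(1,1) retry=(2,0)
step 9 (Q LOAD): counter=7 r=(6,7) succ=(1,1) retry=(2,0)
step 10 (Q CAS): counter=8 r=(6,7) succ=(1,2) retry=(2,0)
step 11 (P LOAD): counter=8 r=(8,7) succ=(1,2) retry=(2,0)
step 12 (P CAS): counter=9 r=(8,7) succ=(2,2) retry=(2,0)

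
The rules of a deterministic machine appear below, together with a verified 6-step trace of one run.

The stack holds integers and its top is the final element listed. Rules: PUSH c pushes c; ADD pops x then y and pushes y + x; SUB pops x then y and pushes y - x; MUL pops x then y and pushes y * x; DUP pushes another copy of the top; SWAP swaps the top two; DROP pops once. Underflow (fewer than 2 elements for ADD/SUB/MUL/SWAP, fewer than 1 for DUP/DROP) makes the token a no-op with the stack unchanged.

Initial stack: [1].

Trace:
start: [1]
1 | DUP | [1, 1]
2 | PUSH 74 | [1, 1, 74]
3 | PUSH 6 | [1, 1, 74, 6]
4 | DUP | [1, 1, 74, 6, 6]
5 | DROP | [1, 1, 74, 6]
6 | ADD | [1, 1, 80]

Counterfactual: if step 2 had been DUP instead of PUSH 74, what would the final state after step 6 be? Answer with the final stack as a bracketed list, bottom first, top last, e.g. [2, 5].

[1, 1, 7]

(re-executing from step 2 with the substitution; state before step 2: [1, 1])
2 | DUP | [1, 1, 1]
3 | PUSH 6 | [1, 1, 1, 6]
4 | DUP | [1, 1, 1, 6, 6]
5 | DROP | [1, 1, 1, 6]
6 | ADD | [1, 1, 7]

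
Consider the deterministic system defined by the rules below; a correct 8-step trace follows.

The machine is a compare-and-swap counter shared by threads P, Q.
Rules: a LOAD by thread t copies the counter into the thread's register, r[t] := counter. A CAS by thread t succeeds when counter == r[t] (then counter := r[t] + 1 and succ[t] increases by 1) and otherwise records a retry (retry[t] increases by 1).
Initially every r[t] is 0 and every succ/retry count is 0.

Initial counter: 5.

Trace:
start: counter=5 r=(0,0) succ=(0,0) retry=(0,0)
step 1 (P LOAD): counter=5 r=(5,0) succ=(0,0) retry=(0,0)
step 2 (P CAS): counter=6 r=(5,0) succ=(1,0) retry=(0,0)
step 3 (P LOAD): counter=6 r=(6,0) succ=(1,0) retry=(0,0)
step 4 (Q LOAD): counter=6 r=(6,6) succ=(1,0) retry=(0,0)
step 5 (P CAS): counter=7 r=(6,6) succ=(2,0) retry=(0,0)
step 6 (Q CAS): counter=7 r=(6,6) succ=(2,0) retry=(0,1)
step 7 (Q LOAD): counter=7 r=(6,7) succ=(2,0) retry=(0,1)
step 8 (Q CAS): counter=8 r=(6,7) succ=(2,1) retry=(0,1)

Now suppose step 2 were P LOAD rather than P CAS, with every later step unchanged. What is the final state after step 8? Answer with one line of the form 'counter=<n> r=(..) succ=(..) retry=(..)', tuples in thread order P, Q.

counter=7 r=(5,6) succ=(1,1) retry=(0,1)

(re-executing from step 2 with the substitution; state before step 2: counter=5 r=(5,0) succ=(0,0) retry=(0,0))
step 2 (P LOAD): counter=5 r=(5,0) succ=(0,0) retry=(0,0)
step 3 (P LOAD): counter=5 r=(5,0) succ=(0,0) retry=(0,0)
step 4 (Q LOAD): counter=5 r=(5,5) succ=(0,0) retry=(0,0)
step 5 (P CAS): counter=6 r=(5,5) succ=(1,0) retry=(0,0)
step 6 (Q CAS): counter=6 r=(5,5) succ=(1,0) retry=(0,1)
step 7 (Q LOAD): counter=6 r=(5,6) succ=(1,0) retry=(0,1)
step 8 (Q CAS): counter=7 r=(5,6) succ=(1,1) retry=(0,1)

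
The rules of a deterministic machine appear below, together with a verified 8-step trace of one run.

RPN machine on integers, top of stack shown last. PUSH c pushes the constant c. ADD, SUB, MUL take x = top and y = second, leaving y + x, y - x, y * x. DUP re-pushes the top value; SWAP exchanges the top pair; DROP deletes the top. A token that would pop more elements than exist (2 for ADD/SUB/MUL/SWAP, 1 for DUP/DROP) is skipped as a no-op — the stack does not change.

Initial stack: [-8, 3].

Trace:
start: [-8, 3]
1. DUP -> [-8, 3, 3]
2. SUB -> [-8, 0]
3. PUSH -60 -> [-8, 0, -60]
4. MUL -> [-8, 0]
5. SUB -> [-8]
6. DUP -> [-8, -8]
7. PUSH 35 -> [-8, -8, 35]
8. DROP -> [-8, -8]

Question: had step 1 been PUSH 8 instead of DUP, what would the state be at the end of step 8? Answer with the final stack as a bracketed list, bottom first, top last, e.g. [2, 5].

(re-executing from step 1 with the substitution; state before step 1: [-8, 3])
1. PUSH 8 -> [-8, 3, 8]
2. SUB -> [-8, -5]
3. PUSH -60 -> [-8, -5, -60]
4. MUL -> [-8, 300]
5. SUB -> [-308]
6. DUP -> [-308, -308]
7. PUSH 35 -> [-308, -308, 35]
8. DROP -> [-308, -308]

[-308, -308]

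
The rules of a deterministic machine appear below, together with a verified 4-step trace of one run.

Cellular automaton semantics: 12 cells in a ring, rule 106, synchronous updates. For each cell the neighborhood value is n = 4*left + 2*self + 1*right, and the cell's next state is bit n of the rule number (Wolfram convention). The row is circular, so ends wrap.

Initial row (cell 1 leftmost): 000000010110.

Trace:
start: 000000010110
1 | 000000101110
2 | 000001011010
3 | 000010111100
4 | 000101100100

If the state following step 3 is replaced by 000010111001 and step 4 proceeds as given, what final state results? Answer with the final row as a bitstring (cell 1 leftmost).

000101101010

state after step 3 := 000010111001
4 | 000101101010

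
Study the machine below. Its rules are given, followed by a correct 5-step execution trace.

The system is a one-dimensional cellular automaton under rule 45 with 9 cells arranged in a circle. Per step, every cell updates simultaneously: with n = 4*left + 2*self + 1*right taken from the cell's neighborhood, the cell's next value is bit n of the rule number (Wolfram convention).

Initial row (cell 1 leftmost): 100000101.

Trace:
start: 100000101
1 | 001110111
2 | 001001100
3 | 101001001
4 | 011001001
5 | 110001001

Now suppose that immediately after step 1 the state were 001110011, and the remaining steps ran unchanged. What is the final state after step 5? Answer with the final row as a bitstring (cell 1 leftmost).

000001100

state after step 1 := 001110011
2 | 001000010
3 | 101011010
4 | 111110111
5 | 000001100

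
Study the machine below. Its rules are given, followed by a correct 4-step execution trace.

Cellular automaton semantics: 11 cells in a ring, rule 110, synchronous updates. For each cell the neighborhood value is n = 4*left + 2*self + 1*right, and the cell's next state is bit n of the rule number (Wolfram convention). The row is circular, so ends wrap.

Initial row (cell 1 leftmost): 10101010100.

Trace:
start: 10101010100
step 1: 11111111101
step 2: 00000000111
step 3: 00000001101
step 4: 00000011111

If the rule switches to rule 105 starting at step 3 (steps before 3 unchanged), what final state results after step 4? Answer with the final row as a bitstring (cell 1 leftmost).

11000011010

(re-executing steps 3..4 under rule 105; state before step 3: 00000000111)
step 3: 01111110101
step 4: 11000011010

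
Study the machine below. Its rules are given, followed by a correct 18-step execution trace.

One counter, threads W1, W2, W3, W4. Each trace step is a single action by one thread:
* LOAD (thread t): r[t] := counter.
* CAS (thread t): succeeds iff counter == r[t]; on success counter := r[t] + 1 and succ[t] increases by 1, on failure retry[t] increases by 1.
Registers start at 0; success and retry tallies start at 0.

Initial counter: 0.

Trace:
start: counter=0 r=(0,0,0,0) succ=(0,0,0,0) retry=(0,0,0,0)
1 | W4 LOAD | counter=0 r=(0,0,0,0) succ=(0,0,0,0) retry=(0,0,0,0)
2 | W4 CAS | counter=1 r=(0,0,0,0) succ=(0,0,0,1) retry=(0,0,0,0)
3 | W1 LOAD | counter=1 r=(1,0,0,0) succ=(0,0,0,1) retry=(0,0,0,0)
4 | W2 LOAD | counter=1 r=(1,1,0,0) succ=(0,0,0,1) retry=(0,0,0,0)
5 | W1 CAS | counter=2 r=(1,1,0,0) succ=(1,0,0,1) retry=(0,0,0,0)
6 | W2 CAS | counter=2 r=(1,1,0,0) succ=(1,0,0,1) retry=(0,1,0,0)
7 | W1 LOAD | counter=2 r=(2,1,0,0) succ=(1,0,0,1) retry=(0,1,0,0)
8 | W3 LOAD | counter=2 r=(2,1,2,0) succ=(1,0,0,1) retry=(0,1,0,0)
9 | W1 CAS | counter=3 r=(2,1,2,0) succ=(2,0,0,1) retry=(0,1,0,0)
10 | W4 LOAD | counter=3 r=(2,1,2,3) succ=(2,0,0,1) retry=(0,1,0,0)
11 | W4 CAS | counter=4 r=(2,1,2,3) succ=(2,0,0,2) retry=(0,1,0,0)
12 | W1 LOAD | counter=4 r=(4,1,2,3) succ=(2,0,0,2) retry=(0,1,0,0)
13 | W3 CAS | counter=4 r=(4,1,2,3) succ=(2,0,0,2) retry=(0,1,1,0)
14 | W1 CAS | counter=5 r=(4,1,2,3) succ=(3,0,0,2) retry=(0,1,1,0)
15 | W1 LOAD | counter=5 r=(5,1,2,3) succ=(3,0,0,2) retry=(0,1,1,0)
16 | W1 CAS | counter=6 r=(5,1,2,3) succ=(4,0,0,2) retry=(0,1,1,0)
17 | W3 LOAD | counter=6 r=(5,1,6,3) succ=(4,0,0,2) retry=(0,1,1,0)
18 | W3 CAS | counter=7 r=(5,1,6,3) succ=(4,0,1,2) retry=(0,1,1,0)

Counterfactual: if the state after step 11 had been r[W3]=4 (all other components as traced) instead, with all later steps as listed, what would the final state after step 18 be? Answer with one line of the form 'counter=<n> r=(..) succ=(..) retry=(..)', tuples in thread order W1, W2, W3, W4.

state after step 11 := counter=4 r=(2,1,4,3) succ=(2,0,0,2) retry=(0,1,0,0)
12 | W1 LOAD | counter=4 r=(4,1,4,3) succ=(2,0,0,2) retry=(0,1,0,0)
13 | W3 CAS | counter=5 r=(4,1,4,3) succ=(2,0,1,2) retry=(0,1,0,0)
14 | W1 CAS | counter=5 r=(4,1,4,3) succ=(2,0,1,2) retry=(1,1,0,0)
15 | W1 LOAD | counter=5 r=(5,1,4,3) succ=(2,0,1,2) retry=(1,1,0,0)
16 | W1 CAS | counter=6 r=(5,1,4,3) succ=(3,0,1,2) retry=(1,1,0,0)
17 | W3 LOAD | counter=6 r=(5,1,6,3) succ=(3,0,1,2) retry=(1,1,0,0)
18 | W3 CAS | counter=7 r=(5,1,6,3) succ=(3,0,2,2) retry=(1,1,0,0)

counter=7 r=(5,1,6,3) succ=(3,0,2,2) retry=(1,1,0,0)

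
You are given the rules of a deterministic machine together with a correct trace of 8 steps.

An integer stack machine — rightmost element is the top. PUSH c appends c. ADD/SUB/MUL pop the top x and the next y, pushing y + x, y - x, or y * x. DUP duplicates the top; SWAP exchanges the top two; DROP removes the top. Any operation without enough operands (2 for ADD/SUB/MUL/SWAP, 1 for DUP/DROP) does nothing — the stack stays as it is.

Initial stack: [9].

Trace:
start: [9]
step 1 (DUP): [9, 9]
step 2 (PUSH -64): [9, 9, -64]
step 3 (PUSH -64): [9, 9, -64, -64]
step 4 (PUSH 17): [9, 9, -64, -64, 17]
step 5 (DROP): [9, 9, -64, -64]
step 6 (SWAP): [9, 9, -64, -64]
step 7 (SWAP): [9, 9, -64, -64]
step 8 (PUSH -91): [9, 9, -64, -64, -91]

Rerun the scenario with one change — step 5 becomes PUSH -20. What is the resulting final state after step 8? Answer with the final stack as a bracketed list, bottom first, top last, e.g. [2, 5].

[9, 9, -64, -64, 17, -20, -91]

(re-executing from step 5 with the substitution; state before step 5: [9, 9, -64, -64, 17])
step 5 (PUSH -20): [9, 9, -64, -64, 17, -20]
step 6 (SWAP): [9, 9, -64, -64, -20, 17]
step 7 (SWAP): [9, 9, -64, -64, 17, -20]
step 8 (PUSH -91): [9, 9, -64, -64, 17, -20, -91]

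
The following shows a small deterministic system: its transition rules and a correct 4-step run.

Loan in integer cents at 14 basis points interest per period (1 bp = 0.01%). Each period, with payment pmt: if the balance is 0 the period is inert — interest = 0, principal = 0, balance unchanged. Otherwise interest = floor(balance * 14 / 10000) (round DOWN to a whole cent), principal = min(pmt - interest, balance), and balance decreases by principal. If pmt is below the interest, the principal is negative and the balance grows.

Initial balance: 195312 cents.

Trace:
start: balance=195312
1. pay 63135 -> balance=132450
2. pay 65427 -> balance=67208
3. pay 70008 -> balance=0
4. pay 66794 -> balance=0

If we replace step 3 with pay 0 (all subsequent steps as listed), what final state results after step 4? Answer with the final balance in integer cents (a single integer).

(re-executing from step 3 with the substitution; state before step 3: balance=67208)
3. pay 0 -> balance=67302
4. pay 66794 -> balance=602

602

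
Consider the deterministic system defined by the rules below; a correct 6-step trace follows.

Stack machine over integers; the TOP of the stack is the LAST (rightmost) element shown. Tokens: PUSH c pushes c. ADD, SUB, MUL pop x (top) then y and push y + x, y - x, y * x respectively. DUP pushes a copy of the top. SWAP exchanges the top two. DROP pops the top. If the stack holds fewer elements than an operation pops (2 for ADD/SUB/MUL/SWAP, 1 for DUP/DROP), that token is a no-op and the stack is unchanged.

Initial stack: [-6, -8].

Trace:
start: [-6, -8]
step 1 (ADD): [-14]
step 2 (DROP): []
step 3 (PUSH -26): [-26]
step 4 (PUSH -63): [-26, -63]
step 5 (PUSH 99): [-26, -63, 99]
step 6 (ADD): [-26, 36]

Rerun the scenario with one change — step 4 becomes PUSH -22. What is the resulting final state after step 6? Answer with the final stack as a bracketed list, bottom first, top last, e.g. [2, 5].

(re-executing from step 4 with the substitution; state before step 4: [-26])
step 4 (PUSH -22): [-26, -22]
step 5 (PUSH 99): [-26, -22, 99]
step 6 (ADD): [-26, 77]

[-26, 77]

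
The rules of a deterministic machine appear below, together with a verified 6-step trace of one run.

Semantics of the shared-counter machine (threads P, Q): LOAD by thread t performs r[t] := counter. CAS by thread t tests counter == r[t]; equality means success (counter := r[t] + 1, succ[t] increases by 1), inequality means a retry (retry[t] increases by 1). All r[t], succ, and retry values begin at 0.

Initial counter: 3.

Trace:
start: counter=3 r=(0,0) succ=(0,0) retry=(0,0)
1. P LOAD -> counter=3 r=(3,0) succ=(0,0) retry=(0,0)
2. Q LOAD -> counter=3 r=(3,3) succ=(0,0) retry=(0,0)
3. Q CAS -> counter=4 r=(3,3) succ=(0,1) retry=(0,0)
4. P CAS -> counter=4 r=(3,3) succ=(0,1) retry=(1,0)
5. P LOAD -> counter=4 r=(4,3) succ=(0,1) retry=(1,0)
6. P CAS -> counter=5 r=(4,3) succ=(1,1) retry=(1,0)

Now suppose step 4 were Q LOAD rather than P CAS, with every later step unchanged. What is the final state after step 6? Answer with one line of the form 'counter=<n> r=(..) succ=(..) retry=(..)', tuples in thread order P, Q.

counter=5 r=(4,4) succ=(1,1) retry=(0,0)

(re-executing from step 4 with the substitution; state before step 4: counter=4 r=(3,3) succ=(0,1) retry=(0,0))
4. Q LOAD -> counter=4 r=(3,4) succ=(0,1) retry=(0,0)
5. P LOAD -> counter=4 r=(4,4) succ=(0,1) retry=(0,0)
6. P CAS -> counter=5 r=(4,4) succ=(1,1) retry=(0,0)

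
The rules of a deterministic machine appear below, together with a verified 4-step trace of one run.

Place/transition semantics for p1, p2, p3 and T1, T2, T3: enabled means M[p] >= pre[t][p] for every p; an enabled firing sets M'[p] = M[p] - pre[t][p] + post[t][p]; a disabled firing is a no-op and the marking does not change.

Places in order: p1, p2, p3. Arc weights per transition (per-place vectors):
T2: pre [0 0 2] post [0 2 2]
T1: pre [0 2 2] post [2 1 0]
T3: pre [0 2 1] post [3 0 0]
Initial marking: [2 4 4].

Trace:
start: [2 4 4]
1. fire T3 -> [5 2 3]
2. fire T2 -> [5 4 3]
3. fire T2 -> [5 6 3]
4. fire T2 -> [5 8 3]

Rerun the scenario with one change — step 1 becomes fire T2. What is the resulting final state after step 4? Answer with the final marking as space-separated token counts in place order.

(re-executing from step 1 with the substitution; state before step 1: [2 4 4])
1. fire T2 -> [2 6 4]
2. fire T2 -> [2 8 4]
3. fire T2 -> [2 10 4]
4. fire T2 -> [2 12 4]

2 12 4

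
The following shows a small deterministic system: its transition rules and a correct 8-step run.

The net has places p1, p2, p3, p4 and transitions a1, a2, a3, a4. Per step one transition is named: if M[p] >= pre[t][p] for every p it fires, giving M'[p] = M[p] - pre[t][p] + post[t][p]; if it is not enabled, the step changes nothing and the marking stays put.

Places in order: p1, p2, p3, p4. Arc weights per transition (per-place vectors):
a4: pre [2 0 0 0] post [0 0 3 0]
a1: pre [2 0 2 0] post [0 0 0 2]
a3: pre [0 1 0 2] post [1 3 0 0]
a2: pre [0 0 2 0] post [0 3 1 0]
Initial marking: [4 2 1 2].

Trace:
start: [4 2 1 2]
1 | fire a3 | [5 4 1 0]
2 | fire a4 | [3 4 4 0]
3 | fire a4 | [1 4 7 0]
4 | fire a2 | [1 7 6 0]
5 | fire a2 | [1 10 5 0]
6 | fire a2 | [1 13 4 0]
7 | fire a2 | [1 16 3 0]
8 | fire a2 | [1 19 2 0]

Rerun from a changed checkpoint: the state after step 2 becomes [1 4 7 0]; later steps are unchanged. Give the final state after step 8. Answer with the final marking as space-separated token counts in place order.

state after step 2 := [1 4 7 0]
3 | fire a4 | [1 4 7 0]
4 | fire a2 | [1 7 6 0]
5 | fire a2 | [1 10 5 0]
6 | fire a2 | [1 13 4 0]
7 | fire a2 | [1 16 3 0]
8 | fire a2 | [1 19 2 0]

1 19 2 0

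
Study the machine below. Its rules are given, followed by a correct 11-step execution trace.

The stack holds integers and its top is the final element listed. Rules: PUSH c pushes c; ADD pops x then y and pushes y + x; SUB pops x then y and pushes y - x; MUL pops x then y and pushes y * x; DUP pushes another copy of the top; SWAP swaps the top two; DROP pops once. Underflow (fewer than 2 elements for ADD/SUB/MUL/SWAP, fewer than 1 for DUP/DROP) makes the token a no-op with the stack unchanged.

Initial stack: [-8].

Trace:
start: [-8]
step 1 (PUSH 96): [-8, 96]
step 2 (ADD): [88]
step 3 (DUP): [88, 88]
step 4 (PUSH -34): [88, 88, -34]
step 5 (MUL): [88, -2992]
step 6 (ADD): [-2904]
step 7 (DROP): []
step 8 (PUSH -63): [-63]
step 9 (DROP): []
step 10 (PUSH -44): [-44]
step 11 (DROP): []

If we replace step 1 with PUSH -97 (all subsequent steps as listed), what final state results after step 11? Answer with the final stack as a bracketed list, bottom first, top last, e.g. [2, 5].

(re-executing from step 1 with the substitution; state before step 1: [-8])
step 1 (PUSH -97): [-8, -97]
step 2 (ADD): [-105]
step 3 (DUP): [-105, -105]
step 4 (PUSH -34): [-105, -105, -34]
step 5 (MUL): [-105, 3570]
step 6 (ADD): [3465]
step 7 (DROP): []
step 8 (PUSH -63): [-63]
step 9 (DROP): []
step 10 (PUSH -44): [-44]
step 11 (DROP): []

[]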